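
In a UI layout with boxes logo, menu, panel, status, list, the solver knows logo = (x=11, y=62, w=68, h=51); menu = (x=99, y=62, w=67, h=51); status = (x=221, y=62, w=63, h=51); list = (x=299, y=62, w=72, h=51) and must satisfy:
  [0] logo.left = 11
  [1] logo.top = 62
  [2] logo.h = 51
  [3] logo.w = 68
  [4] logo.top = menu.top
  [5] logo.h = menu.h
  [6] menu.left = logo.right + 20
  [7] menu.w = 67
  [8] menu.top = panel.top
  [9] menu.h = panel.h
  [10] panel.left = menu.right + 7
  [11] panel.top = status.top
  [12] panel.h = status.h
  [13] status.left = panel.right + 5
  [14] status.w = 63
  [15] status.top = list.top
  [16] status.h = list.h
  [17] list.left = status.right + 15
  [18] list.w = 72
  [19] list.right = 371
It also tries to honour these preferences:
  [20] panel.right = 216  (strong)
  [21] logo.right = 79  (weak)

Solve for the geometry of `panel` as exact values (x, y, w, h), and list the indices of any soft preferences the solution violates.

1. panel.y = 62  [menu.top = panel.top]
2. panel.h = 51  [menu.h = panel.h]
3. panel.x = 173  [panel.left = menu.right + 7]
4. panel.w = 43  [status.left = panel.right + 5]

panel = (x=173, y=62, w=43, h=51)
violated soft preferences: none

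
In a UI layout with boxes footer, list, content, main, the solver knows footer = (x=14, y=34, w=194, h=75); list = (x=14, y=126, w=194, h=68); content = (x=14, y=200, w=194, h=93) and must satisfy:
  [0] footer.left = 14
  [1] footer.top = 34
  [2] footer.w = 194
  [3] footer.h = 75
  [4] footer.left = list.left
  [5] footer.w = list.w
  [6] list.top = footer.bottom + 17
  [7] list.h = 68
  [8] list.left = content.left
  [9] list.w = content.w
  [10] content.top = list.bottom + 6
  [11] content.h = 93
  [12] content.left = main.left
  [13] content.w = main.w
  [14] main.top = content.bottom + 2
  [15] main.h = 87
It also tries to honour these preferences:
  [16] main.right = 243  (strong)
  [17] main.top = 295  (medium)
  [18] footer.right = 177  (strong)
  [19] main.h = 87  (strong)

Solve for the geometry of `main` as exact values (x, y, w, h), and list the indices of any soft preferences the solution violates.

1. main.x = 14  [content.left = main.left]
2. main.w = 194  [content.w = main.w]
3. main.y = 295  [main.top = content.bottom + 2]
4. main.h = 87  [main.h = 87]

main = (x=14, y=295, w=194, h=87)
violated soft preferences: 16, 18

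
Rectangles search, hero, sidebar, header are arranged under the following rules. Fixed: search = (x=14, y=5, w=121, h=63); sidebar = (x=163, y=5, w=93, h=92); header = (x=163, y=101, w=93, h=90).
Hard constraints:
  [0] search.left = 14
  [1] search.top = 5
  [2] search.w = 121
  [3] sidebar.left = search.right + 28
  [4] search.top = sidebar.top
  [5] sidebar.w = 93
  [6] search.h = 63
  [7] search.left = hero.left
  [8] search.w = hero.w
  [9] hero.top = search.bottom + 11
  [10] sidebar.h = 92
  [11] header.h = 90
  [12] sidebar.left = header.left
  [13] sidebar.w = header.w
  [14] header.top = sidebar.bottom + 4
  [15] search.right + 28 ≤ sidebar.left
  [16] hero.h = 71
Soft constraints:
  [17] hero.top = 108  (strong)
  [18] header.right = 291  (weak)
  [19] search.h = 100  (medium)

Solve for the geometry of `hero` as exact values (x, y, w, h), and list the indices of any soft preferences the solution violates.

1. hero.x = 14  [search.left = hero.left]
2. hero.w = 121  [search.w = hero.w]
3. hero.y = 79  [hero.top = search.bottom + 11]
4. hero.h = 71  [hero.h = 71]

hero = (x=14, y=79, w=121, h=71)
violated soft preferences: 17, 18, 19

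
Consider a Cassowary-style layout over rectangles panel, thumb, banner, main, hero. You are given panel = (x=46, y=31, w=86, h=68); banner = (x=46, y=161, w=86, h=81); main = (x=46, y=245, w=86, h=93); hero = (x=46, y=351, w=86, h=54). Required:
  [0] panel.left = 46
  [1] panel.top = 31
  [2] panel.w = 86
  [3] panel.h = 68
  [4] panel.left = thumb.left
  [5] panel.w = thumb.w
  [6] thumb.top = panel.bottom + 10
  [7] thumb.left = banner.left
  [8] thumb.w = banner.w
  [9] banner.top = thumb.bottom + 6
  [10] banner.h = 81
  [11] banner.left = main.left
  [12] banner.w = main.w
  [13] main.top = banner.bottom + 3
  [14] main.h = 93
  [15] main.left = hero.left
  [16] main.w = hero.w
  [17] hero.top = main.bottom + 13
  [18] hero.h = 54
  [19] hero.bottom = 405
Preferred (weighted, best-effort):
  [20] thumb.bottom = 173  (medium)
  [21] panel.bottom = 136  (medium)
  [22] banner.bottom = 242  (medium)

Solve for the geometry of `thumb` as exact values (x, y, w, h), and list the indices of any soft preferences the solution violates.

thumb = (x=46, y=109, w=86, h=46)
violated soft preferences: 20, 21

1. thumb.x = 46  [panel.left = thumb.left]
2. thumb.w = 86  [panel.w = thumb.w]
3. thumb.y = 109  [thumb.top = panel.bottom + 10]
4. thumb.h = 46  [banner.top = thumb.bottom + 6]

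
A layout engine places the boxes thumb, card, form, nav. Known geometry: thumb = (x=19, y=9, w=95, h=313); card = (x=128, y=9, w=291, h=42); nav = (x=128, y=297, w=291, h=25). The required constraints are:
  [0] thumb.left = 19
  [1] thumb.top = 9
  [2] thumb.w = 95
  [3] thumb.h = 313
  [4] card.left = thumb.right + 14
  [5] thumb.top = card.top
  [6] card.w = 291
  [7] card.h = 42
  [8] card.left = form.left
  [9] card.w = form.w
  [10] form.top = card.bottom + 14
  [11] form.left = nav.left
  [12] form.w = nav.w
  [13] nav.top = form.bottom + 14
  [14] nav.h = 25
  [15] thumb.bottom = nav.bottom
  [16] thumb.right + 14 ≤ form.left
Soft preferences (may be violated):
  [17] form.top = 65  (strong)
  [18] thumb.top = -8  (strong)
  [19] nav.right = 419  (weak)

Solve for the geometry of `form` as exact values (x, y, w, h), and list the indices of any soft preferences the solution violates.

1. form.x = 128  [card.left = form.left]
2. form.w = 291  [card.w = form.w]
3. form.y = 65  [form.top = card.bottom + 14]
4. form.h = 218  [nav.top = form.bottom + 14]

form = (x=128, y=65, w=291, h=218)
violated soft preferences: 18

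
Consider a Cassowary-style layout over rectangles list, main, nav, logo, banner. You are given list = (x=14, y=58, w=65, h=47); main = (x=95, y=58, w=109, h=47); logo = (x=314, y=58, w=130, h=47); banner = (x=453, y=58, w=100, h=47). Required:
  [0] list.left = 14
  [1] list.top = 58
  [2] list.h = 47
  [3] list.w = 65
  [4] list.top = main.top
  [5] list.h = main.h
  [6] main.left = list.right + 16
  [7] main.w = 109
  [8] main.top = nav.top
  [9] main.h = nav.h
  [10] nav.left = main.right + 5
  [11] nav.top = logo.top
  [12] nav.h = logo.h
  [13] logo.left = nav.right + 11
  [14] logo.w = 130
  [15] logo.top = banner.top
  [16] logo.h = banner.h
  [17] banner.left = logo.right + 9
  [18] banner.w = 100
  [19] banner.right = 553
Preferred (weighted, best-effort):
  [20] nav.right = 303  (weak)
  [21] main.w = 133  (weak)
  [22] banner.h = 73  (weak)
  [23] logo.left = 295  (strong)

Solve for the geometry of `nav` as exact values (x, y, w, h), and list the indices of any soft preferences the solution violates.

1. nav.y = 58  [main.top = nav.top]
2. nav.h = 47  [main.h = nav.h]
3. nav.x = 209  [nav.left = main.right + 5]
4. nav.w = 94  [logo.left = nav.right + 11]

nav = (x=209, y=58, w=94, h=47)
violated soft preferences: 21, 22, 23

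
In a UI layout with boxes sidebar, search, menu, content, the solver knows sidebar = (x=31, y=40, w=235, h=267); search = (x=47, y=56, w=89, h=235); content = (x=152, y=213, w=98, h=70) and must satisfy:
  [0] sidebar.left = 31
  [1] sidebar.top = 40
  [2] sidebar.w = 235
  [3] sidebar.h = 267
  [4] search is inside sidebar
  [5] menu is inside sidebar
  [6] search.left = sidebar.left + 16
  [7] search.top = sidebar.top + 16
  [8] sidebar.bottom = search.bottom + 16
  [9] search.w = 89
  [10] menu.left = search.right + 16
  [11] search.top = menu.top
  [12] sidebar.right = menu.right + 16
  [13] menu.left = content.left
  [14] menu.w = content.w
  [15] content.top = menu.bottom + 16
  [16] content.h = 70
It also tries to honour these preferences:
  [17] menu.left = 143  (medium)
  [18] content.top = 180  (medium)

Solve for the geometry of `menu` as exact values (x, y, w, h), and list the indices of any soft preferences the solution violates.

menu = (x=152, y=56, w=98, h=141)
violated soft preferences: 17, 18

1. menu.x = 152  [menu.left = search.right + 16]
2. menu.y = 56  [search.top = menu.top]
3. menu.w = 98  [sidebar.right = menu.right + 16]
4. menu.h = 141  [content.top = menu.bottom + 16]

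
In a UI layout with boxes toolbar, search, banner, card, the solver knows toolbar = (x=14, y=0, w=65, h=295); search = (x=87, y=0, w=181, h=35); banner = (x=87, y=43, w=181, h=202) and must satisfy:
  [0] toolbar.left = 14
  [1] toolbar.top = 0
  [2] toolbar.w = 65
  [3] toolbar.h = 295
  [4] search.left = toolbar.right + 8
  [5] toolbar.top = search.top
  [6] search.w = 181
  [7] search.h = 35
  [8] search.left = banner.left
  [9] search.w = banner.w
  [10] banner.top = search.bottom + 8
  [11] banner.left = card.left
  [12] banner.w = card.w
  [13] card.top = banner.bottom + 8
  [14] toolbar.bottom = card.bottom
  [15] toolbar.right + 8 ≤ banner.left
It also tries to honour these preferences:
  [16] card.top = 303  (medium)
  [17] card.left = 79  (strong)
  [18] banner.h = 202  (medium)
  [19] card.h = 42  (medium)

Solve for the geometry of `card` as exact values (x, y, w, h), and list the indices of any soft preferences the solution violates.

card = (x=87, y=253, w=181, h=42)
violated soft preferences: 16, 17

1. card.x = 87  [banner.left = card.left]
2. card.w = 181  [banner.w = card.w]
3. card.y = 253  [card.top = banner.bottom + 8]
4. card.h = 42  [toolbar.bottom = card.bottom]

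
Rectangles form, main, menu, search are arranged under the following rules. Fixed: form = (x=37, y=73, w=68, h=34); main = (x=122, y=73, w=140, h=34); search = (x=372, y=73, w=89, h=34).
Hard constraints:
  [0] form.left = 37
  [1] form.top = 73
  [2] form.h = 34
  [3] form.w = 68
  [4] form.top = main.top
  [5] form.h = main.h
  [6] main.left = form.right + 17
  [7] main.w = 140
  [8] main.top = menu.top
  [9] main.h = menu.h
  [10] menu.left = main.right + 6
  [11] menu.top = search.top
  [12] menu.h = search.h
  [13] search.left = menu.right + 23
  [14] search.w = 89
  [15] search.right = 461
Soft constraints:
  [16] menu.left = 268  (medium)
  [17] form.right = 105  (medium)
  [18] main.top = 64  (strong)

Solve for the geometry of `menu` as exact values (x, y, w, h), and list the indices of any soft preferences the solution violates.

menu = (x=268, y=73, w=81, h=34)
violated soft preferences: 18

1. menu.y = 73  [main.top = menu.top]
2. menu.h = 34  [main.h = menu.h]
3. menu.x = 268  [menu.left = main.right + 6]
4. menu.w = 81  [search.left = menu.right + 23]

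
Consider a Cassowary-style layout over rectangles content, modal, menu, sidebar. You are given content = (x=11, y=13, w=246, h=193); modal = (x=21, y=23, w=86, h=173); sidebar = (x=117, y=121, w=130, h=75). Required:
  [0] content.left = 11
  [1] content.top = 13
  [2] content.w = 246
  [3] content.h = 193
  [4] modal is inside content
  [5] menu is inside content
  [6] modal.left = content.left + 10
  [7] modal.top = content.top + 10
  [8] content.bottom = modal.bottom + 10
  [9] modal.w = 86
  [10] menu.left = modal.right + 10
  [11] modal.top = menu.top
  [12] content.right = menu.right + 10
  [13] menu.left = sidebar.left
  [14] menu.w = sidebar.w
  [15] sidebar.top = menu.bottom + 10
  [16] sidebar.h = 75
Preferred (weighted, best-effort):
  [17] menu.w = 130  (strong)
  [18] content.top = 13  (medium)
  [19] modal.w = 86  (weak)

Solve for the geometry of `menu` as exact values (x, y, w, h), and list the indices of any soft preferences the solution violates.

1. menu.x = 117  [menu.left = modal.right + 10]
2. menu.y = 23  [modal.top = menu.top]
3. menu.w = 130  [content.right = menu.right + 10]
4. menu.h = 88  [sidebar.top = menu.bottom + 10]

menu = (x=117, y=23, w=130, h=88)
violated soft preferences: none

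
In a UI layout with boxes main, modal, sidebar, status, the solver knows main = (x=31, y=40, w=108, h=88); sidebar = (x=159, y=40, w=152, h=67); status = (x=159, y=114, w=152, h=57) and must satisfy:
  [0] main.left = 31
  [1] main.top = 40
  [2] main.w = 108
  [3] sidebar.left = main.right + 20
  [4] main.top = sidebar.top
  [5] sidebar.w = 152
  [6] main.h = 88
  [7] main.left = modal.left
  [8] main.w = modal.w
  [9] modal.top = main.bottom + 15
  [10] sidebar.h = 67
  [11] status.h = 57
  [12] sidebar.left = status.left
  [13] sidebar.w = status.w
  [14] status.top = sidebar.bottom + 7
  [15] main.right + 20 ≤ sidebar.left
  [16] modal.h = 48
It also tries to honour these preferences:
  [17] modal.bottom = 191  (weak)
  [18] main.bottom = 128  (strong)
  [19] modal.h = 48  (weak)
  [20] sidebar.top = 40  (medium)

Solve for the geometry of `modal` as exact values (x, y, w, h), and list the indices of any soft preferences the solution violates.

1. modal.x = 31  [main.left = modal.left]
2. modal.w = 108  [main.w = modal.w]
3. modal.y = 143  [modal.top = main.bottom + 15]
4. modal.h = 48  [modal.h = 48]

modal = (x=31, y=143, w=108, h=48)
violated soft preferences: none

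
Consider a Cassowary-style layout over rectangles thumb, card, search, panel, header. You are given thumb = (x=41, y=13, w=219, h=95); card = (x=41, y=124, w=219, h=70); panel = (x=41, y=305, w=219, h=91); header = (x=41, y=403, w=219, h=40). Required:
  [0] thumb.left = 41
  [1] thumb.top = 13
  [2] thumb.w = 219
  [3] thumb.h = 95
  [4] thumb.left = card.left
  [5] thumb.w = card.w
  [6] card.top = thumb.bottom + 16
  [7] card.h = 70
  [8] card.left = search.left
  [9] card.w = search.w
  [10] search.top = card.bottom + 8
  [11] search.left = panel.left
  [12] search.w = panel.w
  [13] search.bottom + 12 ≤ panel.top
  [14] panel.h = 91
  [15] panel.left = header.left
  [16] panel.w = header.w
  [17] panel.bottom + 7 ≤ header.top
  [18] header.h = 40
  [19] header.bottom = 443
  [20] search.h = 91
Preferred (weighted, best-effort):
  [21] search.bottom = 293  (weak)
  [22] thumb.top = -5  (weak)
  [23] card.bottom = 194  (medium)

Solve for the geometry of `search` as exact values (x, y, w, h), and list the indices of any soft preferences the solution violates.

1. search.x = 41  [card.left = search.left]
2. search.w = 219  [card.w = search.w]
3. search.y = 202  [search.top = card.bottom + 8]
4. search.h = 91  [search.h = 91]

search = (x=41, y=202, w=219, h=91)
violated soft preferences: 22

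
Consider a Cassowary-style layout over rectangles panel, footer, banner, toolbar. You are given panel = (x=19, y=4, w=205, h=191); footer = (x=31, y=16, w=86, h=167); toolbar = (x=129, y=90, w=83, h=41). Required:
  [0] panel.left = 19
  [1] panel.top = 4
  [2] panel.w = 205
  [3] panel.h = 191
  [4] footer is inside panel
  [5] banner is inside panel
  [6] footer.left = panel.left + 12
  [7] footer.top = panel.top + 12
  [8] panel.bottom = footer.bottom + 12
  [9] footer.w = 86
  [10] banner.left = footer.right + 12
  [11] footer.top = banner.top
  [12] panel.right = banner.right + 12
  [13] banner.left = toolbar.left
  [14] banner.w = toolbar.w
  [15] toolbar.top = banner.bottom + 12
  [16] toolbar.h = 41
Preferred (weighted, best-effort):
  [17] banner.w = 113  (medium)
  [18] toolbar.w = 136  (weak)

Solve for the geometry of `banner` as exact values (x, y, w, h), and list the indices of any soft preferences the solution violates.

1. banner.x = 129  [banner.left = footer.right + 12]
2. banner.y = 16  [footer.top = banner.top]
3. banner.w = 83  [panel.right = banner.right + 12]
4. banner.h = 62  [toolbar.top = banner.bottom + 12]

banner = (x=129, y=16, w=83, h=62)
violated soft preferences: 17, 18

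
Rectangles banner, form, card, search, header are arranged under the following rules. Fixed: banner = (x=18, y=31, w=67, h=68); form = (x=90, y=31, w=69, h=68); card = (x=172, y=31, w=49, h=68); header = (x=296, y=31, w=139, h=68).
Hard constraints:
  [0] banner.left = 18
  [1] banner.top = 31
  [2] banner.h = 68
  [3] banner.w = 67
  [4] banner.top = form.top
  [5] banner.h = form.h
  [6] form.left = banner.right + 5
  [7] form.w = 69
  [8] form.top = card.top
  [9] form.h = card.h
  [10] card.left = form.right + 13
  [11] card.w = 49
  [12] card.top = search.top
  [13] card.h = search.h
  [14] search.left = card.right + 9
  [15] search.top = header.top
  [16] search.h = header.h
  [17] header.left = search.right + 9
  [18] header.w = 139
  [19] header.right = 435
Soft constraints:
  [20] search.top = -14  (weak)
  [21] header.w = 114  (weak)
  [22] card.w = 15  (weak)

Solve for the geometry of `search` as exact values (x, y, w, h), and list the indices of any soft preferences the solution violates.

search = (x=230, y=31, w=57, h=68)
violated soft preferences: 20, 21, 22

1. search.y = 31  [card.top = search.top]
2. search.h = 68  [card.h = search.h]
3. search.x = 230  [search.left = card.right + 9]
4. search.w = 57  [header.left = search.right + 9]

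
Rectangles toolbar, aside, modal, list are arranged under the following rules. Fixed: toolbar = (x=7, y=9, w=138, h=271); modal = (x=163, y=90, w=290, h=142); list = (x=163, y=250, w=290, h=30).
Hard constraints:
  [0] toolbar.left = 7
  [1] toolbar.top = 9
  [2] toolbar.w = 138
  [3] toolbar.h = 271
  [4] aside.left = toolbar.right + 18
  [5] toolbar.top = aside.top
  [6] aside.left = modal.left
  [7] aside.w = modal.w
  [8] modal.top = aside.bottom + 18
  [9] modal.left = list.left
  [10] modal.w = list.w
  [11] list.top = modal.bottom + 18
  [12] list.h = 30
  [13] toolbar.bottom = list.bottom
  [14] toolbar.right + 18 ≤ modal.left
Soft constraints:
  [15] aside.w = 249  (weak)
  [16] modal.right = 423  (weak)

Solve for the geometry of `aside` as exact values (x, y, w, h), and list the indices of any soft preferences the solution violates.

1. aside.x = 163  [aside.left = toolbar.right + 18]
2. aside.y = 9  [toolbar.top = aside.top]
3. aside.w = 290  [aside.w = modal.w]
4. aside.h = 63  [modal.top = aside.bottom + 18]

aside = (x=163, y=9, w=290, h=63)
violated soft preferences: 15, 16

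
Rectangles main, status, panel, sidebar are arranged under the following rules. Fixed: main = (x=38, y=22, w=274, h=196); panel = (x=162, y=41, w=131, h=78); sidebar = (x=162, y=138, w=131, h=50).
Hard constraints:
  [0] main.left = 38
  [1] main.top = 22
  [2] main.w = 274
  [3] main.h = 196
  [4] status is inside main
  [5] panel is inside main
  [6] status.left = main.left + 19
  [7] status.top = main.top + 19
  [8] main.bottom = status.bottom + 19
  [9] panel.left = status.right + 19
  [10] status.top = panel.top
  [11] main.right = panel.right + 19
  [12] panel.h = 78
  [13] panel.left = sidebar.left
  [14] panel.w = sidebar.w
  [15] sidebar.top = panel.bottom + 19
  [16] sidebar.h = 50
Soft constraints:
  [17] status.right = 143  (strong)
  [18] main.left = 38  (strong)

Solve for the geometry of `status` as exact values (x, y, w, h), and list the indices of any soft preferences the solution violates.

1. status.x = 57  [status.left = main.left + 19]
2. status.y = 41  [status.top = main.top + 19]
3. status.h = 158  [main.bottom = status.bottom + 19]
4. status.w = 86  [panel.left = status.right + 19]

status = (x=57, y=41, w=86, h=158)
violated soft preferences: none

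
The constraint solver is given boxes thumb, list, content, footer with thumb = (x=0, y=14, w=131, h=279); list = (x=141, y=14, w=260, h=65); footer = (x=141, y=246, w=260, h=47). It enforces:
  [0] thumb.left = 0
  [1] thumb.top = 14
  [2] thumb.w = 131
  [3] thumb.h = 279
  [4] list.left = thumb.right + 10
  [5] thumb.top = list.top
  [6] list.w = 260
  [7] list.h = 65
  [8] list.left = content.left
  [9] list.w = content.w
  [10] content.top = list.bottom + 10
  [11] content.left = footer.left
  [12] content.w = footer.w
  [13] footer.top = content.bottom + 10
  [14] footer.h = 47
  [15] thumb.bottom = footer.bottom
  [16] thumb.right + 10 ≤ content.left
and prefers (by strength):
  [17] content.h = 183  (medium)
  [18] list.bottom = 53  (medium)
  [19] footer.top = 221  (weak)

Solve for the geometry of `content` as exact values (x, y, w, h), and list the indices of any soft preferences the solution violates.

1. content.x = 141  [list.left = content.left]
2. content.w = 260  [list.w = content.w]
3. content.y = 89  [content.top = list.bottom + 10]
4. content.h = 147  [footer.top = content.bottom + 10]

content = (x=141, y=89, w=260, h=147)
violated soft preferences: 17, 18, 19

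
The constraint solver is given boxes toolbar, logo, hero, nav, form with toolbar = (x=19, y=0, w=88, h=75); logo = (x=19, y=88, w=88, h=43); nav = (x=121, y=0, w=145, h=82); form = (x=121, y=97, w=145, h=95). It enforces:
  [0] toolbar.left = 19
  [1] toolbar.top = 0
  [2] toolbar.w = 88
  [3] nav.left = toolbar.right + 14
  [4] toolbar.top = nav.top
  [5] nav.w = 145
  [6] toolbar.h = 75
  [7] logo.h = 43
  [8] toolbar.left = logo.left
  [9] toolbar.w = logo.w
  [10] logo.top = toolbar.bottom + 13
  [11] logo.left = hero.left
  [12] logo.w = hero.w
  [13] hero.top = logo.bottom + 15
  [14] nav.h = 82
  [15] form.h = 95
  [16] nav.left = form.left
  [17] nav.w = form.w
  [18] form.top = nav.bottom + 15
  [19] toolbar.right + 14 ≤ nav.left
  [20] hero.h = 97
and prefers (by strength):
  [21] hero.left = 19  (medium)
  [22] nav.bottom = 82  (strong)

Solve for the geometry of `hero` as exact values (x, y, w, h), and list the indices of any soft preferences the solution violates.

1. hero.x = 19  [logo.left = hero.left]
2. hero.w = 88  [logo.w = hero.w]
3. hero.y = 146  [hero.top = logo.bottom + 15]
4. hero.h = 97  [hero.h = 97]

hero = (x=19, y=146, w=88, h=97)
violated soft preferences: none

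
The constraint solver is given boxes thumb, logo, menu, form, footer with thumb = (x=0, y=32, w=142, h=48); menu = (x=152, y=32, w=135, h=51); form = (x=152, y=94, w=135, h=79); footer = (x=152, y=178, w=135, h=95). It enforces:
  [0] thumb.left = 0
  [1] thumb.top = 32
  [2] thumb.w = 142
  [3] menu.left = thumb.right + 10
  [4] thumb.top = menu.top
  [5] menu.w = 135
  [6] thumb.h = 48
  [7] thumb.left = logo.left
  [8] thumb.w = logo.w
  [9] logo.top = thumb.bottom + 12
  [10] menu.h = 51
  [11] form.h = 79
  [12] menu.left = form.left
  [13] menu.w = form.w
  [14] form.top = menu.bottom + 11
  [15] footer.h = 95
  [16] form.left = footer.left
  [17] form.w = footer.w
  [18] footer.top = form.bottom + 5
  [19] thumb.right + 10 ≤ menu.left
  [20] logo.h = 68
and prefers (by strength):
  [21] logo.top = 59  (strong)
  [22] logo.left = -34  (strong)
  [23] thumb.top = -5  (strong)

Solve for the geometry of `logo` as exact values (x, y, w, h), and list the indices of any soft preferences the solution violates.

logo = (x=0, y=92, w=142, h=68)
violated soft preferences: 21, 22, 23

1. logo.x = 0  [thumb.left = logo.left]
2. logo.w = 142  [thumb.w = logo.w]
3. logo.y = 92  [logo.top = thumb.bottom + 12]
4. logo.h = 68  [logo.h = 68]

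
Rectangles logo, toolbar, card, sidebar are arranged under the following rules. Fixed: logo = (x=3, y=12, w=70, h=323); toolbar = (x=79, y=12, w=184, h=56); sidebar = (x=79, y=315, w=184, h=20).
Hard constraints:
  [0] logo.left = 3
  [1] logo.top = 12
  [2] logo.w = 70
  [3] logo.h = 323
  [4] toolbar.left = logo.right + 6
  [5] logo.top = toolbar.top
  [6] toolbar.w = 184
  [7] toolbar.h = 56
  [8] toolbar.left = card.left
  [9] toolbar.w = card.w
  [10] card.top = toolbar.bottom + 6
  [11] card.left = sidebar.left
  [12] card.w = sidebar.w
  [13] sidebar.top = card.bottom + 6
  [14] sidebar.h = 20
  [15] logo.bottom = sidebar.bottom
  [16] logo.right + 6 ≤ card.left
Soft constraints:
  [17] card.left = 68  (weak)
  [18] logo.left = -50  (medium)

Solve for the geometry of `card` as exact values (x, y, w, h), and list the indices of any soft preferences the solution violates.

1. card.x = 79  [toolbar.left = card.left]
2. card.w = 184  [toolbar.w = card.w]
3. card.y = 74  [card.top = toolbar.bottom + 6]
4. card.h = 235  [sidebar.top = card.bottom + 6]

card = (x=79, y=74, w=184, h=235)
violated soft preferences: 17, 18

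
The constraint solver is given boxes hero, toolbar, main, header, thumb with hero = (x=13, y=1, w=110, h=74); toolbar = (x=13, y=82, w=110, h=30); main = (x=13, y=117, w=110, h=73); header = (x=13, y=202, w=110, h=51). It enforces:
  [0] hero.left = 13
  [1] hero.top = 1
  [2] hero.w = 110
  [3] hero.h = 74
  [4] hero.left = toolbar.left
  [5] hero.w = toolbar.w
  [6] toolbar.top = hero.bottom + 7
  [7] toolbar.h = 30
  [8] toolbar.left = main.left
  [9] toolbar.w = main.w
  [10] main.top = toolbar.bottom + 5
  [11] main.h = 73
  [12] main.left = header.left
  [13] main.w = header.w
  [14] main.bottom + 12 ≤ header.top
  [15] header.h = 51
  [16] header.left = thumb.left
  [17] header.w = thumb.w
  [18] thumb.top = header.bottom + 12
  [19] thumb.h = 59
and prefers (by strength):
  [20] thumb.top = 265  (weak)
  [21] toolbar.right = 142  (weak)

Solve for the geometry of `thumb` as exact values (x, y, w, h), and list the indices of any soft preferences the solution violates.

thumb = (x=13, y=265, w=110, h=59)
violated soft preferences: 21

1. thumb.x = 13  [header.left = thumb.left]
2. thumb.w = 110  [header.w = thumb.w]
3. thumb.y = 265  [thumb.top = header.bottom + 12]
4. thumb.h = 59  [thumb.h = 59]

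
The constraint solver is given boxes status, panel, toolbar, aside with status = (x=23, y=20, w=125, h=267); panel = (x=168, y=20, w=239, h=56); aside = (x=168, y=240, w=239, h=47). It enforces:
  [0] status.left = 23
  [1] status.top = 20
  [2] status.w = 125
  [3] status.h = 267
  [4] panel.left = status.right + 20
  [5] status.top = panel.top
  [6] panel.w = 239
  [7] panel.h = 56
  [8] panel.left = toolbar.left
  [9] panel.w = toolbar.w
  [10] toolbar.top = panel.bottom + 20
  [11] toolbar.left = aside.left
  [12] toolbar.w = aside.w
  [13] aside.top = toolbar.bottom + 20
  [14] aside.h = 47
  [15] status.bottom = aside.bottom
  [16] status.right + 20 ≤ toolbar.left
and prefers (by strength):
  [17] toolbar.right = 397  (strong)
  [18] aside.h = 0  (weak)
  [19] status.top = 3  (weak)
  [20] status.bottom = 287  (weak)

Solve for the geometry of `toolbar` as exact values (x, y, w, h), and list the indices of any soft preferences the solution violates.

1. toolbar.x = 168  [panel.left = toolbar.left]
2. toolbar.w = 239  [panel.w = toolbar.w]
3. toolbar.y = 96  [toolbar.top = panel.bottom + 20]
4. toolbar.h = 124  [aside.top = toolbar.bottom + 20]

toolbar = (x=168, y=96, w=239, h=124)
violated soft preferences: 17, 18, 19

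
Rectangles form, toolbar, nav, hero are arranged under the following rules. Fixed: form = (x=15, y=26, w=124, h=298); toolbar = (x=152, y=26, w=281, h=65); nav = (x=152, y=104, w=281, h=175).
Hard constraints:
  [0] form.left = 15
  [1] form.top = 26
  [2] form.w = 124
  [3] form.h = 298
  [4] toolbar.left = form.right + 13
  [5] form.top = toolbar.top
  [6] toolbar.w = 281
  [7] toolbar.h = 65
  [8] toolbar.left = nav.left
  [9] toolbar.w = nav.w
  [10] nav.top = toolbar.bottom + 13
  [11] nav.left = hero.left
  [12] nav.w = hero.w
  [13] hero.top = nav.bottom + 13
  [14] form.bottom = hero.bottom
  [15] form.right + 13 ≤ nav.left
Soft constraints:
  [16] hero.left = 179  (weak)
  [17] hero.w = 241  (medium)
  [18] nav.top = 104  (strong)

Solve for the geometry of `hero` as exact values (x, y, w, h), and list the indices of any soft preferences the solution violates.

hero = (x=152, y=292, w=281, h=32)
violated soft preferences: 16, 17

1. hero.x = 152  [nav.left = hero.left]
2. hero.w = 281  [nav.w = hero.w]
3. hero.y = 292  [hero.top = nav.bottom + 13]
4. hero.h = 32  [form.bottom = hero.bottom]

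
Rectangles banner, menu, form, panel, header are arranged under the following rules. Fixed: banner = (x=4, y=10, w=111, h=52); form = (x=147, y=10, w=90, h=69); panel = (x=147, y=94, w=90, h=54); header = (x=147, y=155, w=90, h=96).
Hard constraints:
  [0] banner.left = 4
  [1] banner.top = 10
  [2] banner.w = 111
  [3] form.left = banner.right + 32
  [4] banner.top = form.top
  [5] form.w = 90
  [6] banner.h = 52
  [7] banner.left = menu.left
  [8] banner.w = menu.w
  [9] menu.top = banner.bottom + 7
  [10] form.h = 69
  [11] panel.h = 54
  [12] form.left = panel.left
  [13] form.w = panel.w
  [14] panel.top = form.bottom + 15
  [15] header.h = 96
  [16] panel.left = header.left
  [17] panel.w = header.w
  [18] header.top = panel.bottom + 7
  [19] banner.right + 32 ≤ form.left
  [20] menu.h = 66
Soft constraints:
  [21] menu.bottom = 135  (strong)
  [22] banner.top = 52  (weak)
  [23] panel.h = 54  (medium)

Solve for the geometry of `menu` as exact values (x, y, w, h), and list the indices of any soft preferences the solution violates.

menu = (x=4, y=69, w=111, h=66)
violated soft preferences: 22

1. menu.x = 4  [banner.left = menu.left]
2. menu.w = 111  [banner.w = menu.w]
3. menu.y = 69  [menu.top = banner.bottom + 7]
4. menu.h = 66  [menu.h = 66]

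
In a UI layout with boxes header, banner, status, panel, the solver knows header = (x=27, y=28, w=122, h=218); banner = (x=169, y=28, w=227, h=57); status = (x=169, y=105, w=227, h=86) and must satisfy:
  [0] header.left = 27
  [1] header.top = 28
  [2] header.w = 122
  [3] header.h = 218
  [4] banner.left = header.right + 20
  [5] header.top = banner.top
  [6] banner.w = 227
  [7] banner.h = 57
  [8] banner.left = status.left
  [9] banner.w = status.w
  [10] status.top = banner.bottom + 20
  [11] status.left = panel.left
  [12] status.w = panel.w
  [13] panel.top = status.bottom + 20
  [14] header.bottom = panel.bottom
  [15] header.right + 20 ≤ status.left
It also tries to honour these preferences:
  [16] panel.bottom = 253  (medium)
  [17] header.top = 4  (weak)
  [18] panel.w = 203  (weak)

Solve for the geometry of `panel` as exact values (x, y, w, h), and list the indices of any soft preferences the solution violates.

panel = (x=169, y=211, w=227, h=35)
violated soft preferences: 16, 17, 18

1. panel.x = 169  [status.left = panel.left]
2. panel.w = 227  [status.w = panel.w]
3. panel.y = 211  [panel.top = status.bottom + 20]
4. panel.h = 35  [header.bottom = panel.bottom]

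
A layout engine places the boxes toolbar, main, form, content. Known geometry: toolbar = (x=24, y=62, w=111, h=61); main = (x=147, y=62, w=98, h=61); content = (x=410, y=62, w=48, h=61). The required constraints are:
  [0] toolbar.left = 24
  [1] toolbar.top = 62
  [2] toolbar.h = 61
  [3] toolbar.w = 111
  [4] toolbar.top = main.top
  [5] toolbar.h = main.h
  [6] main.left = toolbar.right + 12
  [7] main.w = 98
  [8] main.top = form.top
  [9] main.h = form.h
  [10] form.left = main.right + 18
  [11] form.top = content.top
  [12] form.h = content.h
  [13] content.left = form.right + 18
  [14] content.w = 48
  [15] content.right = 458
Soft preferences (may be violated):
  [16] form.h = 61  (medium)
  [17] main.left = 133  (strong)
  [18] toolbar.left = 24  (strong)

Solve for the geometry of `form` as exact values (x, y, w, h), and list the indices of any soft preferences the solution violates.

1. form.y = 62  [main.top = form.top]
2. form.h = 61  [main.h = form.h]
3. form.x = 263  [form.left = main.right + 18]
4. form.w = 129  [content.left = form.right + 18]

form = (x=263, y=62, w=129, h=61)
violated soft preferences: 17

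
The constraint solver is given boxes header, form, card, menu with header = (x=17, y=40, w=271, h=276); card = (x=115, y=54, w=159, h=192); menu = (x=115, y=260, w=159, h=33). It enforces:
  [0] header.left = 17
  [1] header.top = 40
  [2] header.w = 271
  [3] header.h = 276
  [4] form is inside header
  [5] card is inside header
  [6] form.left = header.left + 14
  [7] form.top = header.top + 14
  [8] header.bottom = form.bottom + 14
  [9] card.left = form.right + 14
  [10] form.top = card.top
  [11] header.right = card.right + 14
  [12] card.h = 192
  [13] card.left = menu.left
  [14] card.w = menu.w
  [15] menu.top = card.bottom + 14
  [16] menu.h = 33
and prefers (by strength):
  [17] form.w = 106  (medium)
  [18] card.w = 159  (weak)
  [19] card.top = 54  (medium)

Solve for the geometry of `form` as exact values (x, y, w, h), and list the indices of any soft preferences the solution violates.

form = (x=31, y=54, w=70, h=248)
violated soft preferences: 17

1. form.x = 31  [form.left = header.left + 14]
2. form.y = 54  [form.top = header.top + 14]
3. form.h = 248  [header.bottom = form.bottom + 14]
4. form.w = 70  [card.left = form.right + 14]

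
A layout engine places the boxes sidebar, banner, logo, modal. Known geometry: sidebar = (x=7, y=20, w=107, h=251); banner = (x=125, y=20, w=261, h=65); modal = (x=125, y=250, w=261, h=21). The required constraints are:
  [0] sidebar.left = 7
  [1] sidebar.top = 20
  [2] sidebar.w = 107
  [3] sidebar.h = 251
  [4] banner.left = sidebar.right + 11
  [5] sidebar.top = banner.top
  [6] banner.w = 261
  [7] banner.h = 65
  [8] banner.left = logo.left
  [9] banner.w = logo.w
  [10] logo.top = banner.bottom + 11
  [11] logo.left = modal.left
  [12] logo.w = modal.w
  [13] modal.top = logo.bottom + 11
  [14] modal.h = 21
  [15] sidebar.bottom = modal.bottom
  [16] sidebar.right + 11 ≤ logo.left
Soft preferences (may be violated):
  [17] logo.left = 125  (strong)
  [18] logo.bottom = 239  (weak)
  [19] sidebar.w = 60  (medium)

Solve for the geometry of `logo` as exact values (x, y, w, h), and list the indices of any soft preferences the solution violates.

1. logo.x = 125  [banner.left = logo.left]
2. logo.w = 261  [banner.w = logo.w]
3. logo.y = 96  [logo.top = banner.bottom + 11]
4. logo.h = 143  [modal.top = logo.bottom + 11]

logo = (x=125, y=96, w=261, h=143)
violated soft preferences: 19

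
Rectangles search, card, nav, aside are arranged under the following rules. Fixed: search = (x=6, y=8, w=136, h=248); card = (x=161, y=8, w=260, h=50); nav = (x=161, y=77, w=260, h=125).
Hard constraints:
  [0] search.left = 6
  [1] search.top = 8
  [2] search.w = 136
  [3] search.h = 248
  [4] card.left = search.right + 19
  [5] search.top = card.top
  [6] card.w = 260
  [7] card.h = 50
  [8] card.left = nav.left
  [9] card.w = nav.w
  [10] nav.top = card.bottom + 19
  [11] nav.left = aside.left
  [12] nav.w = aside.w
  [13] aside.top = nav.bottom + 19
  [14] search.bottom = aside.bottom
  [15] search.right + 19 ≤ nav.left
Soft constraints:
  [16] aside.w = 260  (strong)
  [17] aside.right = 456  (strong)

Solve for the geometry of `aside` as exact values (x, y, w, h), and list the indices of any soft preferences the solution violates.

1. aside.x = 161  [nav.left = aside.left]
2. aside.w = 260  [nav.w = aside.w]
3. aside.y = 221  [aside.top = nav.bottom + 19]
4. aside.h = 35  [search.bottom = aside.bottom]

aside = (x=161, y=221, w=260, h=35)
violated soft preferences: 17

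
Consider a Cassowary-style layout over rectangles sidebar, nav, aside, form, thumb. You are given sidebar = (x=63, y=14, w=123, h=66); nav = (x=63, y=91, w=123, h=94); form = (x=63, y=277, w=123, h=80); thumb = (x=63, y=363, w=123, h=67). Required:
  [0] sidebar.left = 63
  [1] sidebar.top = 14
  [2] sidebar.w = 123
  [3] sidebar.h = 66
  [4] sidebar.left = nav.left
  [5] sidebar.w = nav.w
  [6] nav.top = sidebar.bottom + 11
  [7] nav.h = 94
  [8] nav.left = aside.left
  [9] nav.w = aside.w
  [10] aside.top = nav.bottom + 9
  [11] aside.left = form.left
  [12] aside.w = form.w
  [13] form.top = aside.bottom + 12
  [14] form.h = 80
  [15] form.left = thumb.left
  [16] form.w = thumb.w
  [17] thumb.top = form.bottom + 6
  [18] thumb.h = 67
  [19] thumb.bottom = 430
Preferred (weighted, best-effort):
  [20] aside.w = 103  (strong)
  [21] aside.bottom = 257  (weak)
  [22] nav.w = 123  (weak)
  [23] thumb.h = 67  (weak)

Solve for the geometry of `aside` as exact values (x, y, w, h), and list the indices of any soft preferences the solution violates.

1. aside.x = 63  [nav.left = aside.left]
2. aside.w = 123  [nav.w = aside.w]
3. aside.y = 194  [aside.top = nav.bottom + 9]
4. aside.h = 71  [form.top = aside.bottom + 12]

aside = (x=63, y=194, w=123, h=71)
violated soft preferences: 20, 21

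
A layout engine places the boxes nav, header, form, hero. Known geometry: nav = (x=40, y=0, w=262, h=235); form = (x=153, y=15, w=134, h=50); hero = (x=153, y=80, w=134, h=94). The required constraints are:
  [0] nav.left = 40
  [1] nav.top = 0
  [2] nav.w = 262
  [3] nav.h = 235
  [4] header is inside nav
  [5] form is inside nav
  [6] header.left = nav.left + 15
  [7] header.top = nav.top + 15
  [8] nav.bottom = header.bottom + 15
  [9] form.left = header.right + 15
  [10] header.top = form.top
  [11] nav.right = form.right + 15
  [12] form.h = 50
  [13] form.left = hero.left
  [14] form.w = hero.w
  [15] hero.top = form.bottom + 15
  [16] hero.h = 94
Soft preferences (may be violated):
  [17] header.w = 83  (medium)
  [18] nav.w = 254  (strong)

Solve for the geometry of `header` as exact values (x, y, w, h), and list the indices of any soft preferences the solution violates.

1. header.x = 55  [header.left = nav.left + 15]
2. header.y = 15  [header.top = nav.top + 15]
3. header.h = 205  [nav.bottom = header.bottom + 15]
4. header.w = 83  [form.left = header.right + 15]

header = (x=55, y=15, w=83, h=205)
violated soft preferences: 18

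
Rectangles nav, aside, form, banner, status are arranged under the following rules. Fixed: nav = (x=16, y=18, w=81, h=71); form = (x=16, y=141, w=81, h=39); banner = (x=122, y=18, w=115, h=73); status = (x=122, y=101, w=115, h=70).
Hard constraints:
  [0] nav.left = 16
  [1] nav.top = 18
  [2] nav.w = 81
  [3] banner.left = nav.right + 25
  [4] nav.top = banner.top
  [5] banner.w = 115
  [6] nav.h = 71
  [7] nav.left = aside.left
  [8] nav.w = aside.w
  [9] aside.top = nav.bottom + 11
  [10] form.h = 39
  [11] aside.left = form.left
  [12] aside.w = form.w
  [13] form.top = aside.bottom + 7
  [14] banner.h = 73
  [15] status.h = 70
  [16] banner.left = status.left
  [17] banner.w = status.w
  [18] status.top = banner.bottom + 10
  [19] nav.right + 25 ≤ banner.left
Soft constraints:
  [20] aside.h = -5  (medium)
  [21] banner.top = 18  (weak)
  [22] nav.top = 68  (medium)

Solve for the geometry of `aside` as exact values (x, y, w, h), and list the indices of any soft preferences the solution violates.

aside = (x=16, y=100, w=81, h=34)
violated soft preferences: 20, 22

1. aside.x = 16  [nav.left = aside.left]
2. aside.w = 81  [nav.w = aside.w]
3. aside.y = 100  [aside.top = nav.bottom + 11]
4. aside.h = 34  [form.top = aside.bottom + 7]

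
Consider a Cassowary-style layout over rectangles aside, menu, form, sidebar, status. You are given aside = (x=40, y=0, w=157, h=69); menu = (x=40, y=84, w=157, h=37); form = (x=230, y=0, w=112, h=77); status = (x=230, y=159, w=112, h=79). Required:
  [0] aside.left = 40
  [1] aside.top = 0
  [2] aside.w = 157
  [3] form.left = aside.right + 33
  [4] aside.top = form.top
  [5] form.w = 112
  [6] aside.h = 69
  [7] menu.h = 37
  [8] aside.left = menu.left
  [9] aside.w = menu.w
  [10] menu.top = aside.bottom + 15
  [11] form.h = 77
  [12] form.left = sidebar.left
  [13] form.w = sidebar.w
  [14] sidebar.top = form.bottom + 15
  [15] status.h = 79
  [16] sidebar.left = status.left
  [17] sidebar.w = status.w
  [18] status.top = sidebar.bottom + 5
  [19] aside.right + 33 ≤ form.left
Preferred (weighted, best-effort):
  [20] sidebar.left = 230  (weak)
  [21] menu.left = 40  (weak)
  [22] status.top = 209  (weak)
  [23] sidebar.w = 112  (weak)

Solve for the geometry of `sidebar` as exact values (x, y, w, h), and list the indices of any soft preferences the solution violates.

sidebar = (x=230, y=92, w=112, h=62)
violated soft preferences: 22

1. sidebar.x = 230  [form.left = sidebar.left]
2. sidebar.w = 112  [form.w = sidebar.w]
3. sidebar.y = 92  [sidebar.top = form.bottom + 15]
4. sidebar.h = 62  [status.top = sidebar.bottom + 5]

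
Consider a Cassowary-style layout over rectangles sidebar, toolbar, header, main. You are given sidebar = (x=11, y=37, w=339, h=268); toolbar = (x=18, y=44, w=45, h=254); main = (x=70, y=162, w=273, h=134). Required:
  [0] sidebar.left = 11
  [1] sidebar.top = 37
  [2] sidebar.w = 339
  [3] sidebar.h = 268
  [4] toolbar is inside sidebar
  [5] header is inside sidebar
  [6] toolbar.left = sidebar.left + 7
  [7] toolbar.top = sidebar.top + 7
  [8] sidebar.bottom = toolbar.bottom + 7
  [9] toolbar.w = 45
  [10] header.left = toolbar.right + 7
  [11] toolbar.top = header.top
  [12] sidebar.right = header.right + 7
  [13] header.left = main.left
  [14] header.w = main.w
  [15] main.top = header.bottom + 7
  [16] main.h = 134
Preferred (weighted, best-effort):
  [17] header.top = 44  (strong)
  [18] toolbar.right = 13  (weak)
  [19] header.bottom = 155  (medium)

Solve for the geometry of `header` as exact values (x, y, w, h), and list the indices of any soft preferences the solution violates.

1. header.x = 70  [header.left = toolbar.right + 7]
2. header.y = 44  [toolbar.top = header.top]
3. header.w = 273  [sidebar.right = header.right + 7]
4. header.h = 111  [main.top = header.bottom + 7]

header = (x=70, y=44, w=273, h=111)
violated soft preferences: 18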